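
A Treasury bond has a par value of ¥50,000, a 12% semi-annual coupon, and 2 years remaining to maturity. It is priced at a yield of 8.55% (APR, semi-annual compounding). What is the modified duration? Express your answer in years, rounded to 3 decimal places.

1.766 years

Periodic yield y = 0.04275. First find Macaulay duration:
  t   CF        PV=CF/(1+0.04275)^t    t·PV
  1     3,000.00     2,877.0079     2,877.0079
  2     3,000.00     2,759.0582     5,518.1163
  3     3,000.00     2,645.9441     7,937.8322
  4    53,000.00    44,828.5896   179,314.3585
  Σ                 53,110.5998   195,647.3150
P = 53,110.5998; Macaulay duration = 195,647.3150 / 53,110.5998 = 3.68377 half-year periods = 1.84189 years.
Modified duration = D_Mac / (1 + y) = 1.84189 / 1.04275 = 1.76637 years.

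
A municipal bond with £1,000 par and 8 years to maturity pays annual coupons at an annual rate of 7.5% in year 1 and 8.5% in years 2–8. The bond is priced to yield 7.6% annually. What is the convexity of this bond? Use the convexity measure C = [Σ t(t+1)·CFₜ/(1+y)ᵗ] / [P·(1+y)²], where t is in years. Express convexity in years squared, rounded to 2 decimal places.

43.93

With y = 0.076:
  t   CF        PV=CF/(1+0.076)^t    t·PV        t(t+1)·PV
  1        75.00        69.7026        69.7026         139.4052
  2        85.00        73.4166       146.8332         440.4997
  3        85.00        68.2311       204.6932         818.7727
  4        85.00        63.4118       253.6471       1,268.2353
  5        85.00        58.9329       294.6643       1,767.9860
  6        85.00        54.7703       328.6219       2,300.3535
  7        85.00        50.9018       356.3125       2,850.5001
  8     1,085.00       603.8535     4,830.8278      43,477.4500
  Σ                  1,043.2205     6,485.3026      53,063.2025
P = 1,043.2205.
Convexity = Σ t(t+1)·PV / [P·(1+y)²] = 53,063.2025 / (1,043.2205 × 1.157776) = 43.93320.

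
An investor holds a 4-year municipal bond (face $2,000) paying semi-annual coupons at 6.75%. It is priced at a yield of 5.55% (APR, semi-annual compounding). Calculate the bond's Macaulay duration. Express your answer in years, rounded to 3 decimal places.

Periodic yield y = 0.02775. Discount each cash flow and weight by its period:
  t   CF        PV=CF/(1+0.02775)^t    t·PV
  1        67.50        65.6775        65.6775
  2        67.50        63.9041       127.8082
  3        67.50        62.1787       186.5360
  4        67.50        60.4998       241.9991
  5        67.50        58.8662       294.3312
  6        67.50        57.2768       343.6609
  7        67.50        55.7303       390.1121
  8     2,067.50     1,660.9082    13,287.2658
  Σ                  2,085.0416    14,937.3908
Price P = Σ PV = 2,085.0416.
Macaulay duration = Σ(t·PV) / P = 14,937.3908 / 2,085.0416 = 7.16407 half-year periods.
In years: 7.16407 / 2 = 3.58204 years.

3.582 years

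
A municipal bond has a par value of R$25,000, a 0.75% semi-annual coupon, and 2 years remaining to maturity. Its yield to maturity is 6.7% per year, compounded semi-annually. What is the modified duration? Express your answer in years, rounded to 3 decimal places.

Periodic yield y = 0.0335. First find Macaulay duration:
  t   CF        PV=CF/(1+0.0335)^t    t·PV
  1        93.75        90.7112        90.7112
  2        93.75        87.7709       175.5417
  3        93.75        84.9258       254.7775
  4    25,093.75    21,994.9836    87,979.9345
  Σ                 22,258.3915    88,500.9649
P = 22,258.3915; Macaulay duration = 88,500.9649 / 22,258.3915 = 3.97607 half-year periods = 1.98804 years.
Modified duration = D_Mac / (1 + y) = 1.98804 / 1.0335 = 1.92360 years.

1.924 years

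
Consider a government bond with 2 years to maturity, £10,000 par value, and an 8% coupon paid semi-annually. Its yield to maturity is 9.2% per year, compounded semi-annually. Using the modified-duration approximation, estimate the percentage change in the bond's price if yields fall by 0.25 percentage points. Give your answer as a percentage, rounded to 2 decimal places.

Periodic yield y = 0.046. Modified duration first:
  t   CF        PV=CF/(1+0.046)^t    t·PV
  1       400.00       382.4092       382.4092
  2       400.00       365.5919       731.1839
  3       400.00       349.5143     1,048.5429
  4    10,400.00     8,687.7357    34,750.9429
  Σ                  9,785.2511    36,913.0788
P = 9,785.2511; D_Mac = 3.77232 half-year periods = 1.88616 yrs; D_mod = 1.88616/(1+0.046) = 1.80321 yrs.
ΔP/P ≈ -D_mod · Δy = -1.80321 × (-0.0025) = +0.004508 = +0.4508%.

+0.45%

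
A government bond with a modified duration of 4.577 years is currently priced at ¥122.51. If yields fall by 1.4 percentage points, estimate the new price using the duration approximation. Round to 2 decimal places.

Duration approximation: ΔP/P ≈ -D_mod · Δy = -4.577 × (-0.014) = +0.064078.
New price ≈ 122.51 × (1 + 0.064078) = 130.36019578.

¥130.36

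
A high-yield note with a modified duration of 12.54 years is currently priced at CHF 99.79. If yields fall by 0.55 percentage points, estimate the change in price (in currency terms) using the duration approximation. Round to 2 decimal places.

Duration approximation: ΔP/P ≈ -D_mod · Δy = -12.54 × (-0.0055) = +0.068970.
ΔP ≈ 99.79 × (+0.068970) = +6.8825163.

+CHF 6.88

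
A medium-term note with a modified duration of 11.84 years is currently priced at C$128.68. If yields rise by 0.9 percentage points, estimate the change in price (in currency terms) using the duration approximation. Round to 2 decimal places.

Duration approximation: ΔP/P ≈ -D_mod · Δy = -11.84 × (+0.009) = -0.106560.
ΔP ≈ 128.68 × (-0.106560) = -13.7121408.

-C$13.71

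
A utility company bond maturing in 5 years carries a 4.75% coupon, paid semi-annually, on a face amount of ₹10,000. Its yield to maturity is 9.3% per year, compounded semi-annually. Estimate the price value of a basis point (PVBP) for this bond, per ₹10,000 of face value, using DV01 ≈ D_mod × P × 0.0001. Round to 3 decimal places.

Periodic yield y = 0.0465.
  t   CF        PV=CF/(1+0.0465)^t    t·PV
  1       237.50       226.9470       226.9470
  2       237.50       216.8628       433.7257
  3       237.50       207.2268       621.6804
  4       237.50       198.0189       792.0757
  5       237.50       189.2202       946.1009
  6       237.50       180.8124     1,084.8744
  7       237.50       172.7782     1,209.4475
  8       237.50       165.1010     1,320.8081
  9       237.50       157.7649     1,419.8845
  10   10,237.50     6,498.3274    64,983.2740
  Σ                  8,213.0597    73,038.8182
P = 8,213.0597; D_Mac = 8.89301 half-year periods = 4.44650 yrs; D_mod = 4.24893 yrs.
DV01 ≈ 4.24893 × 8,213.0597 × 0.0001 = 3.489671.

₹3.490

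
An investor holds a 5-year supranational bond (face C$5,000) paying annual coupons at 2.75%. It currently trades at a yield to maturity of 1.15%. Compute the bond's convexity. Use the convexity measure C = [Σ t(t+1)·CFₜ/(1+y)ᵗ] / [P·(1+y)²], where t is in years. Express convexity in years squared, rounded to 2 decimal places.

27.37

With y = 0.0115:
  t   CF        PV=CF/(1+0.0115)^t    t·PV        t(t+1)·PV
  1       137.50       135.9367       135.9367         271.8735
  2       137.50       134.3912       268.7825         806.3474
  3       137.50       132.8633       398.5899       1,594.3596
  4       137.50       131.3527       525.4110       2,627.0549
  5     5,137.50     4,852.0180    24,260.0898     145,560.5387
  Σ                  5,386.5620    25,588.8098     150,860.1740
P = 5,386.5620.
Convexity = Σ t(t+1)·PV / [P·(1+y)²] = 150,860.1740 / (5,386.5620 × 1.023132) = 27.37355.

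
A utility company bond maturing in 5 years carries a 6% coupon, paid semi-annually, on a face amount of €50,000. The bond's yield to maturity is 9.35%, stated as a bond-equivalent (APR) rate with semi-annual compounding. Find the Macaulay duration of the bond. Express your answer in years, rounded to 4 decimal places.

4.3395 years

Periodic yield y = 0.04675. Discount each cash flow and weight by its period:
  t   CF        PV=CF/(1+0.04675)^t    t·PV
  1     1,500.00     1,433.0069     1,433.0069
  2     1,500.00     1,369.0059     2,738.0118
  3     1,500.00     1,307.8633     3,923.5899
  4     1,500.00     1,249.4514     4,997.8057
  5     1,500.00     1,193.6484     5,968.2419
  6     1,500.00     1,140.3376     6,842.0256
  7     1,500.00     1,089.4078     7,625.8545
  8     1,500.00     1,040.7526     8,326.0208
  9     1,500.00       994.2705     8,948.4341
  10   51,500.00    32,612.0075   326,120.0749
  Σ                 43,429.7518   376,923.0660
Price P = Σ PV = 43,429.7518.
Macaulay duration = Σ(t·PV) / P = 376,923.0660 / 43,429.7518 = 8.67891 half-year periods.
In years: 8.67891 / 2 = 4.33946 years.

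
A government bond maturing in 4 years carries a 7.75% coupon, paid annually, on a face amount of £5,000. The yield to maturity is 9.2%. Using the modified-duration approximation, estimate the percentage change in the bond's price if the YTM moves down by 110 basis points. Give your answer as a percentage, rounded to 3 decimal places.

Periodic yield y = 0.092. Modified duration first:
  t   CF        PV=CF/(1+0.092)^t    t·PV
  1       387.50       354.8535       354.8535
  2       387.50       324.9574       649.9148
  3       387.50       297.5800       892.7401
  4     5,387.50     3,788.7568    15,155.0272
  Σ                  4,766.1477    17,052.5356
P = 4,766.1477; D_Mac = 3.57784 yrs; D_mod = 3.57784/(1+0.092) = 3.27641 yrs.
ΔP/P ≈ -D_mod · Δy = -3.27641 × (-0.011) = +0.036041 = +3.6041%.

+3.604%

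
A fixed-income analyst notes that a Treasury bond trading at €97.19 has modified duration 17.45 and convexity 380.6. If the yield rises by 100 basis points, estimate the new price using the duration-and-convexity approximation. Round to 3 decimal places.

€82.080

Duration effect: -D_mod·Δy = -17.45 × (+0.01) = -0.174500
Convexity effect: ½·C·(Δy)² = 0.5 × 380.6 × (0.01)² = +0.0190300
ΔP/P ≈ -0.174500 + 0.0190300 = -0.155470
New price ≈ 97.19 × (1 - 0.155470) = 82.0798707.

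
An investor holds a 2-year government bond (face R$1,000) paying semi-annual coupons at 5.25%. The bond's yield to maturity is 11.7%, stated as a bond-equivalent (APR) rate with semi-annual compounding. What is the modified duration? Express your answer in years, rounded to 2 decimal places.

Periodic yield y = 0.0585. First find Macaulay duration:
  t   CF        PV=CF/(1+0.0585)^t    t·PV
  1        26.25        24.7992        24.7992
  2        26.25        23.4287        46.8573
  3        26.25        22.1338        66.4015
  4     1,026.25       817.5037     3,270.0148
  Σ                    887.8654     3,408.0728
P = 887.8654; Macaulay duration = 3,408.0728 / 887.8654 = 3.83850 half-year periods = 1.91925 years.
Modified duration = D_Mac / (1 + y) = 1.91925 / 1.0585 = 1.81318 years.

1.81 years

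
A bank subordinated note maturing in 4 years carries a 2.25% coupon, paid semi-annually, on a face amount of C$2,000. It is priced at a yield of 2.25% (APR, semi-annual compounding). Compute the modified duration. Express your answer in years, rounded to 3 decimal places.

Periodic yield y = 0.01125. First find Macaulay duration:
  t   CF        PV=CF/(1+0.01125)^t    t·PV
  1        22.50        22.2497        22.2497
  2        22.50        22.0022        44.0043
  3        22.50        21.7574        65.2722
  4        22.50        21.5153        86.0614
  5        22.50        21.2760       106.3800
  6        22.50        21.0393       126.2358
  7        22.50        20.8052       145.6367
  8     2,022.50     1,849.3549    14,794.8389
  Σ                  2,000.0000    15,390.6790
P = 2,000.0000; Macaulay duration = 15,390.6790 / 2,000.0000 = 7.69534 half-year periods = 3.84767 years.
Modified duration = D_Mac / (1 + y) = 3.84767 / 1.01125 = 3.80487 years.

3.805 years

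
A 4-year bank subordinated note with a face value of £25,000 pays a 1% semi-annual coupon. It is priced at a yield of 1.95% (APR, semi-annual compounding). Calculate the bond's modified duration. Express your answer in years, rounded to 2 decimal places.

3.89 years

Periodic yield y = 0.00975. First find Macaulay duration:
  t   CF        PV=CF/(1+0.00975)^t    t·PV
  1       125.00       123.7930       123.7930
  2       125.00       122.5977       245.1954
  3       125.00       121.4139       364.2417
  4       125.00       120.2415       480.9662
  5       125.00       119.0805       595.4026
  6       125.00       117.9307       707.5841
  7       125.00       116.7920       817.5438
  8    25,125.00    23,248.5128   185,988.1021
  Σ                 24,090.3621   189,322.8289
P = 24,090.3621; Macaulay duration = 189,322.8289 / 24,090.3621 = 7.85886 half-year periods = 3.92943 years.
Modified duration = D_Mac / (1 + y) = 3.92943 / 1.00975 = 3.89149 years.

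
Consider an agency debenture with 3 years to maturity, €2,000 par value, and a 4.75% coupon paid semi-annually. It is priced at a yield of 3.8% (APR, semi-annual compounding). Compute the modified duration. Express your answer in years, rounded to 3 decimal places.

2.781 years

Periodic yield y = 0.019. First find Macaulay duration:
  t   CF        PV=CF/(1+0.019)^t    t·PV
  1        47.50        46.6143        46.6143
  2        47.50        45.7452        91.4903
  3        47.50        44.8922       134.6767
  4        47.50        44.0552       176.2207
  5        47.50        43.2337       216.1686
  6     2,047.50     1,828.8530    10,973.1182
  Σ                  2,053.3936    11,638.2888
P = 2,053.3936; Macaulay duration = 11,638.2888 / 2,053.3936 = 5.66783 half-year periods = 2.83392 years.
Modified duration = D_Mac / (1 + y) = 2.83392 / 1.019 = 2.78108 years.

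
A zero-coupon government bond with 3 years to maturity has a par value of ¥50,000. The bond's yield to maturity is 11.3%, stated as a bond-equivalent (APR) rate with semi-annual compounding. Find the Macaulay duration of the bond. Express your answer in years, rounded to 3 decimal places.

A zero-coupon bond has a single cash flow at maturity, so its Macaulay duration equals its maturity: 3 years.
(Equivalently: 6 semi-annual periods ÷ 2 = 3 years.)

3.000 years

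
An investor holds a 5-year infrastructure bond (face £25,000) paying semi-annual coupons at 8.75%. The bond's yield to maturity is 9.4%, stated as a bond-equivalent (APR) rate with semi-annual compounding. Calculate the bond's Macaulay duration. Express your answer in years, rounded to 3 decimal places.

Periodic yield y = 0.047. Discount each cash flow and weight by its period:
  t   CF        PV=CF/(1+0.047)^t    t·PV
  1     1,093.75     1,044.6514     1,044.6514
  2     1,093.75       997.7568     1,995.5136
  3     1,093.75       952.9673     2,858.9020
  4     1,093.75       910.1885     3,640.7540
  5     1,093.75       869.3300     4,346.6499
  6     1,093.75       830.3056     4,981.8337
  7     1,093.75       793.0331     5,551.2314
  8     1,093.75       757.4337     6,059.4694
  9     1,093.75       723.4324     6,510.8912
  10   26,093.75    16,484.2685   164,842.6852
  Σ                 24,363.3673   201,832.5820
Price P = Σ PV = 24,363.3673.
Macaulay duration = Σ(t·PV) / P = 201,832.5820 / 24,363.3673 = 8.28426 half-year periods.
In years: 8.28426 / 2 = 4.14213 years.

4.142 years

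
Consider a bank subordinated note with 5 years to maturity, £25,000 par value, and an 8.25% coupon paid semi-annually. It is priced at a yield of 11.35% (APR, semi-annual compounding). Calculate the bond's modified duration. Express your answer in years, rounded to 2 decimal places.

Periodic yield y = 0.05675. First find Macaulay duration:
  t   CF        PV=CF/(1+0.05675)^t    t·PV
  1     1,031.25       975.8694       975.8694
  2     1,031.25       923.4629     1,846.9258
  3     1,031.25       873.8707     2,621.6122
  4     1,031.25       826.9418     3,307.7671
  5     1,031.25       782.5330     3,912.6652
  6     1,031.25       740.5091     4,443.0548
  7     1,031.25       700.7420     4,905.1942
  8     1,031.25       663.1105     5,304.8841
  9     1,031.25       627.4999     5,647.4990
  10   26,031.25    14,988.9930   149,889.9304
  Σ                 22,103.5325   182,855.4022
P = 22,103.5325; Macaulay duration = 182,855.4022 / 22,103.5325 = 8.27268 half-year periods = 4.13634 years.
Modified duration = D_Mac / (1 + y) = 4.13634 / 1.05675 = 3.91421 years.

3.91 years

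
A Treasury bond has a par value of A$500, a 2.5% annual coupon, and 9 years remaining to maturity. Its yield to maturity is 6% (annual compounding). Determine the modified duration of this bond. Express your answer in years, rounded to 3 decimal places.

7.567 years

Periodic yield y = 0.06. First find Macaulay duration:
  t   CF        PV=CF/(1+0.06)^t    t·PV
  1        12.50        11.7925        11.7925
  2        12.50        11.1250        22.2499
  3        12.50        10.4952        31.4857
  4        12.50         9.9012        39.6047
  5        12.50         9.3407        46.7036
  6        12.50         8.8120        52.8720
  7        12.50         8.3132        58.1925
  8        12.50         7.8427        62.7412
  9       512.50       303.3480     2,730.1317
  Σ                    380.9704     3,055.7738
P = 380.9704; Macaulay duration = 3,055.7738 / 380.9704 = 8.02103 years.
Modified duration = D_Mac / (1 + y) = 8.02103 / 1.06 = 7.56701 years.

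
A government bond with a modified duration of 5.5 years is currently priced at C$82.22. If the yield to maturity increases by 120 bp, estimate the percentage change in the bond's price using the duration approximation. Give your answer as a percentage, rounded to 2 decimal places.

-6.60%

Duration approximation: ΔP/P ≈ -D_mod · Δy = -5.5 × (+0.012) = -0.066000.
As a percentage: -6.6000%.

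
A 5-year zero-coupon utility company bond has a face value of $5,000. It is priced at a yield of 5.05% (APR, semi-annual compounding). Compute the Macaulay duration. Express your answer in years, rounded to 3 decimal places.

5.000 years

A zero-coupon bond has a single cash flow at maturity, so its Macaulay duration equals its maturity: 5 years.
(Equivalently: 10 semi-annual periods ÷ 2 = 5 years.)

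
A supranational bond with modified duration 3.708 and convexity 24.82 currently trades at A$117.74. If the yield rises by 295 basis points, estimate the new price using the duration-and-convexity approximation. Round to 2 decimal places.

Duration effect: -D_mod·Δy = -3.708 × (+0.0295) = -0.109386
Convexity effect: ½·C·(Δy)² = 0.5 × 24.82 × (0.0295)² = +0.0107998025
ΔP/P ≈ -0.109386 + 0.0107998025 = -0.0985861975
New price ≈ 117.74 × (1 - 0.0985861975) = 106.13246110635.

A$106.13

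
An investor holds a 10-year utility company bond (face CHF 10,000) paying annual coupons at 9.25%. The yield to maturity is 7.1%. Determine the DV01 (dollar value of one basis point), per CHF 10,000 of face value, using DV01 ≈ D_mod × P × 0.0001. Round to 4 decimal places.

CHF 7.6843

Periodic yield y = 0.071.
  t   CF        PV=CF/(1+0.071)^t    t·PV
  1       925.00       863.6788       863.6788
  2       925.00       806.4228     1,612.8456
  3       925.00       752.9625     2,258.8874
  4       925.00       703.0462     2,812.1847
  5       925.00       656.4390     3,282.1950
  6       925.00       612.9216     3,677.5294
  7       925.00       572.2891     4,006.0234
  8       925.00       534.3502     4,274.8015
  9       925.00       498.9264     4,490.3377
  10   10,925.00     5,502.0779    55,020.7793
  Σ                 11,503.1144    82,299.2628
P = 11,503.1144; D_Mac = 7.15452 yrs; D_mod = 6.68022 yrs.
DV01 ≈ 6.68022 × 11,503.1144 × 0.0001 = 7.684338.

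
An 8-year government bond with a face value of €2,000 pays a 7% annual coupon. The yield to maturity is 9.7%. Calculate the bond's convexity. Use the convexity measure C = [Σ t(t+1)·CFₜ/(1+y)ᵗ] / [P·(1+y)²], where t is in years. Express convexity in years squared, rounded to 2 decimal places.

With y = 0.097:
  t   CF        PV=CF/(1+0.097)^t    t·PV        t(t+1)·PV
  1       140.00       127.6208       127.6208         255.2416
  2       140.00       116.3362       232.6723         698.0170
  3       140.00       106.0494       318.1482       1,272.5926
  4       140.00        96.6722       386.6887       1,933.4437
  5       140.00        88.1241       440.6207       2,643.7242
  6       140.00        80.3319       481.9917       3,373.9416
  7       140.00        73.2288       512.6013       4,100.8102
  8     2,140.00     1,020.3772     8,163.0177      73,467.1596
  Σ                  1,708.7406    10,663.3614      87,744.9305
P = 1,708.7406.
Convexity = Σ t(t+1)·PV / [P·(1+y)²] = 87,744.9305 / (1,708.7406 × 1.203409) = 42.67098.

42.67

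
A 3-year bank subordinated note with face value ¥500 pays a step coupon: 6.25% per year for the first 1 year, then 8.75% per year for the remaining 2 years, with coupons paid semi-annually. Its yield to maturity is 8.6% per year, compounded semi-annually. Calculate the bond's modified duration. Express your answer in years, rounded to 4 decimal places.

Periodic yield y = 0.043. First find Macaulay duration:
  t   CF        PV=CF/(1+0.043)^t    t·PV
  1       15.625        14.9808        14.9808
  2       15.625        14.3632        28.7264
  3       21.875        19.2795        57.8384
  4       21.875        18.4846        73.9385
  5       21.875        17.7226        88.6128
  6      521.875       405.3784     2,432.2706
  Σ                    490.2091     2,696.3676
P = 490.2091; Macaulay duration = 2,696.3676 / 490.2091 = 5.50044 half-year periods = 2.75022 years.
Modified duration = D_Mac / (1 + y) = 2.75022 / 1.043 = 2.63684 years.

2.6368 years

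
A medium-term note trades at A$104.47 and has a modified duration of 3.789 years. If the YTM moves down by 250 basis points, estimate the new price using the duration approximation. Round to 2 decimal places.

Duration approximation: ΔP/P ≈ -D_mod · Δy = -3.789 × (-0.025) = +0.094725.
New price ≈ 104.47 × (1 + 0.094725) = 114.36592075.

A$114.37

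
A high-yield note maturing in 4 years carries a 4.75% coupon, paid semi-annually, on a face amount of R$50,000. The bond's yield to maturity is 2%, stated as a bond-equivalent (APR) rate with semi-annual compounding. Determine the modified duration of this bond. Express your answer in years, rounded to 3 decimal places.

3.671 years

Periodic yield y = 0.01. First find Macaulay duration:
  t   CF        PV=CF/(1+0.01)^t    t·PV
  1     1,187.50     1,175.7426     1,175.7426
  2     1,187.50     1,164.1016     2,328.2031
  3     1,187.50     1,152.5758     3,457.7274
  4     1,187.50     1,141.1642     4,564.6566
  5     1,187.50     1,129.8655     5,649.3275
  6     1,187.50     1,118.6787     6,712.0723
  7     1,187.50     1,107.6027     7,753.2188
  8    51,187.50    47,270.7975   378,166.3796
  Σ                 55,260.5285   409,807.3280
P = 55,260.5285; Macaulay duration = 409,807.3280 / 55,260.5285 = 7.41591 half-year periods = 3.70796 years.
Modified duration = D_Mac / (1 + y) = 3.70796 / 1.01 = 3.67124 years.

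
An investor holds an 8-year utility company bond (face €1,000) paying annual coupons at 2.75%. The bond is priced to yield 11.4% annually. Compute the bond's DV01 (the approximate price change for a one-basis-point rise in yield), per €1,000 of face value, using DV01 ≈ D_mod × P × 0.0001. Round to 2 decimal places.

€0.35

Periodic yield y = 0.114.
  t   CF        PV=CF/(1+0.114)^t    t·PV
  1        27.50        24.6858        24.6858
  2        27.50        22.1596        44.3192
  3        27.50        19.8919        59.6758
  4        27.50        17.8563        71.4253
  5        27.50        16.0290        80.1451
  6        27.50        14.3887        86.3322
  7        27.50        12.9162        90.4137
  8     1,027.50       433.2118     3,465.6946
  Σ                    561.1395     3,922.6917
P = 561.1395; D_Mac = 6.99058 yrs; D_mod = 6.27521 yrs.
DV01 ≈ 6.27521 × 561.1395 × 0.0001 = 0.352127.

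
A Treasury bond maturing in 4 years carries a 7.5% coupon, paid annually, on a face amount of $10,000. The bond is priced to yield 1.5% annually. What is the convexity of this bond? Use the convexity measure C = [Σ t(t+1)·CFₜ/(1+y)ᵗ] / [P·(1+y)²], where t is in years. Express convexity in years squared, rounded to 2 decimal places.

With y = 0.015:
  t   CF        PV=CF/(1+0.015)^t    t·PV        t(t+1)·PV
  1       750.00       738.9163       738.9163       1,477.8325
  2       750.00       727.9963     1,455.9926       4,367.9779
  3       750.00       717.2377     2,151.7132       8,606.8529
  4    10,750.00    10,128.4805    40,513.9219     202,569.6095
  Σ                 12,312.6308    44,860.5440     217,022.2728
P = 12,312.6308.
Convexity = Σ t(t+1)·PV / [P·(1+y)²] = 217,022.2728 / (12,312.6308 × 1.030225) = 17.10887.

17.11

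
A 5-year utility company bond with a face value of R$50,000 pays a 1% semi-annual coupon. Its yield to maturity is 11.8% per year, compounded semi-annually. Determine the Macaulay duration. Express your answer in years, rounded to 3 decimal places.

4.847 years

Periodic yield y = 0.059. Discount each cash flow and weight by its period:
  t   CF        PV=CF/(1+0.059)^t    t·PV
  1       250.00       236.0718       236.0718
  2       250.00       222.9195       445.8390
  3       250.00       210.5000       631.5000
  4       250.00       198.7724       795.0898
  5       250.00       187.6982       938.4912
  6       250.00       177.2410     1,063.4461
  7       250.00       167.3664     1,171.5648
  8       250.00       158.0419     1,264.3354
  9       250.00       149.2370     1,343.1326
  10   50,250.00    28,325.4270   283,254.2697
  Σ                 30,033.2753   291,143.7405
Price P = Σ PV = 30,033.2753.
Macaulay duration = Σ(t·PV) / P = 291,143.7405 / 30,033.2753 = 9.69404 half-year periods.
In years: 9.69404 / 2 = 4.84702 years.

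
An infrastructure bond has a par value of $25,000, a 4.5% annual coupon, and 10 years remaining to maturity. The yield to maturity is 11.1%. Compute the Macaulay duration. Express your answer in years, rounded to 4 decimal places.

7.6954 years

Periodic yield y = 0.111. Discount each cash flow and weight by its year:
  t   CF        PV=CF/(1+0.111)^t    t·PV
  1     1,125.00     1,012.6013     1,012.6013
  2     1,125.00       911.4323     1,822.8646
  3     1,125.00       820.3711     2,461.1133
  4     1,125.00       738.4078     2,953.6313
  5     1,125.00       664.6335     3,323.1675
  6     1,125.00       598.2300     3,589.3798
  7     1,125.00       538.4608     3,769.2258
  8     1,125.00       484.6632     3,877.3056
  9     1,125.00       436.2405     3,926.1646
  10   26,125.00     9,118.3385    91,183.3848
  Σ                 15,323.3789   117,918.8385
Price P = Σ PV = 15,323.3789.
Macaulay duration = Σ(t·PV) / P = 117,918.8385 / 15,323.3789 = 7.69535 years.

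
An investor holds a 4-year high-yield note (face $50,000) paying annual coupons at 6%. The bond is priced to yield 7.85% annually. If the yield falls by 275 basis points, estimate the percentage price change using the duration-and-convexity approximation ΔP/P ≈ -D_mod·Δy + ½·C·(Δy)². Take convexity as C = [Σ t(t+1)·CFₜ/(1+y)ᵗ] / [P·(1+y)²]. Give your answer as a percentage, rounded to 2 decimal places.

+9.91%

With y = 0.0785:
  t   CF        PV=CF/(1+0.0785)^t    t·PV        t(t+1)·PV
  1     3,000.00     2,781.6412     2,781.6412       5,563.2823
  2     3,000.00     2,579.1759     5,158.3517      15,475.0552
  3     3,000.00     2,391.4473     7,174.3418      28,697.3670
  4    53,000.00    39,173.7612   156,695.0449     783,475.2245
  Σ                 46,926.0255   171,809.3796     833,210.9291
P = 46,926.0255; D_Mac = 3.66128 yrs; D_mod = 3.39479 yrs; C = 15.26514.
Duration effect: -3.39479 × (-0.0275) = +0.093357
Convexity effect: 0.5 × 15.26514 × (-0.0275)² = +0.0057721
ΔP/P ≈ +0.093357 + 0.0057721 = +0.099129 = +9.9129%.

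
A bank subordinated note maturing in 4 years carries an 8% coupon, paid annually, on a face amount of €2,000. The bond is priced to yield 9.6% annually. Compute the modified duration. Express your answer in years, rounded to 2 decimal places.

Periodic yield y = 0.096. First find Macaulay duration:
  t   CF        PV=CF/(1+0.096)^t    t·PV
  1       160.00       145.9854       145.9854
  2       160.00       133.1984       266.3967
  3       160.00       121.5313       364.5940
  4     2,160.00     1,496.9646     5,987.8585
  Σ                  1,897.6797     6,764.8346
P = 1,897.6797; Macaulay duration = 6,764.8346 / 1,897.6797 = 3.56479 years.
Modified duration = D_Mac / (1 + y) = 3.56479 / 1.096 = 3.25255 years.

3.25 years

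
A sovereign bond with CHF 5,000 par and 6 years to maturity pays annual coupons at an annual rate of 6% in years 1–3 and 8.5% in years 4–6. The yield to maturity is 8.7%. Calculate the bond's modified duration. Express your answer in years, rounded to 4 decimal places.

4.7291 years

Periodic yield y = 0.087. First find Macaulay duration:
  t   CF        PV=CF/(1+0.087)^t    t·PV
  1       300.00       275.9890       275.9890
  2       300.00       253.8997       507.7994
  3       300.00       233.5784       700.7351
  4       425.00       304.4183     1,217.6732
  5       425.00       280.0536     1,400.2682
  6     5,425.00     3,288.6865    19,732.1191
  Σ                  4,636.6255    23,834.5839
P = 4,636.6255; Macaulay duration = 23,834.5839 / 4,636.6255 = 5.14050 years.
Modified duration = D_Mac / (1 + y) = 5.14050 / 1.087 = 4.72907 years.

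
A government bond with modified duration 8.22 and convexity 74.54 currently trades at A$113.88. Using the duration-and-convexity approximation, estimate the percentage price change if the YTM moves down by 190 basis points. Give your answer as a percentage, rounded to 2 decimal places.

+16.96%

Duration effect: -D_mod·Δy = -8.22 × (-0.019) = +0.156180
Convexity effect: ½·C·(Δy)² = 0.5 × 74.54 × (-0.019)² = +0.01345447
ΔP/P ≈ +0.156180 + 0.01345447 = +0.16963447
= +16.963447%.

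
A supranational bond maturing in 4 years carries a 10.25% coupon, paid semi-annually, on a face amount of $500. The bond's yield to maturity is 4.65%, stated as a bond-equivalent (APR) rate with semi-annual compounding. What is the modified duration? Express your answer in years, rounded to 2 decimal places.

Periodic yield y = 0.02325. First find Macaulay duration:
  t   CF        PV=CF/(1+0.02325)^t    t·PV
  1       25.625        25.0428        25.0428
  2       25.625        24.4737        48.9475
  3       25.625        23.9177        71.7530
  4       25.625        23.3742        93.4968
  5       25.625        22.8431       114.2155
  6       25.625        22.3241       133.9444
  7       25.625        21.8168       152.7178
  8      525.625       437.3428     3,498.7424
  Σ                    601.1352     4,138.8602
P = 601.1352; Macaulay duration = 4,138.8602 / 601.1352 = 6.88507 half-year periods = 3.44254 years.
Modified duration = D_Mac / (1 + y) = 3.44254 / 1.02325 = 3.36432 years.

3.36 years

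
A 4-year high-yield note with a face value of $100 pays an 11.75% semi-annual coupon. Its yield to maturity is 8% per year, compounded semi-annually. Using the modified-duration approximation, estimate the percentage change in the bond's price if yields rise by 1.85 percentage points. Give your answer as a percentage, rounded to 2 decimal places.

Periodic yield y = 0.04. Modified duration first:
  t   CF        PV=CF/(1+0.04)^t    t·PV
  1        5.875         5.6490         5.6490
  2        5.875         5.4318        10.8635
  3        5.875         5.2229        15.6686
  4        5.875         5.0220        20.0879
  5        5.875         4.8288        24.1441
  6        5.875         4.6431        27.8586
  7        5.875         4.4645        31.2516
  8      105.875        77.3618       618.8946
  Σ                    112.6239       754.4180
P = 112.6239; D_Mac = 6.69856 half-year periods = 3.34928 yrs; D_mod = 3.34928/(1+0.04) = 3.22046 yrs.
ΔP/P ≈ -D_mod · Δy = -3.22046 × (+0.0185) = -0.059579 = -5.9579%.

-5.96%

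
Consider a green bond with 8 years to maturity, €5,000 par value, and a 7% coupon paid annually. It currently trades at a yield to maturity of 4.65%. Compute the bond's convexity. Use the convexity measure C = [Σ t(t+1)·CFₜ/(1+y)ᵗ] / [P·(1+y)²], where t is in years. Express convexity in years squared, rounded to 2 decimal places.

With y = 0.0465:
  t   CF        PV=CF/(1+0.0465)^t    t·PV        t(t+1)·PV
  1       350.00       334.4482       334.4482         668.8963
  2       350.00       319.5873       639.1747       1,917.5241
  3       350.00       305.3869       916.1606       3,664.6423
  4       350.00       291.8174     1,167.2694       5,836.3471
  5       350.00       278.8508     1,394.2540       8,365.5237
  6       350.00       266.4604     1,598.7623      11,191.3361
  7       350.00       254.6205     1,782.3437      14,258.7496
  8     5,350.00     3,719.1177    29,752.9414     267,776.4730
  Σ                  5,770.2891    37,585.3543     313,679.4923
P = 5,770.2891.
Convexity = Σ t(t+1)·PV / [P·(1+y)²] = 313,679.4923 / (5,770.2891 × 1.095162) = 49.63752.

49.64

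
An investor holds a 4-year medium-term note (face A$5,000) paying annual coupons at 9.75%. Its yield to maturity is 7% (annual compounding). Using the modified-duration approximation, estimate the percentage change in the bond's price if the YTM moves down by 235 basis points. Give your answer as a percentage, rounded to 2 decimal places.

+7.73%

Periodic yield y = 0.07. Modified duration first:
  t   CF        PV=CF/(1+0.07)^t    t·PV
  1       487.50       455.6075       455.6075
  2       487.50       425.8014       851.6028
  3       487.50       397.9452     1,193.8356
  4     5,487.50     4,186.3875    16,745.5499
  Σ                  5,465.7415    19,246.5958
P = 5,465.7415; D_Mac = 3.52131 yrs; D_mod = 3.52131/(1+0.07) = 3.29095 yrs.
ΔP/P ≈ -D_mod · Δy = -3.29095 × (-0.0235) = +0.077337 = +7.7337%.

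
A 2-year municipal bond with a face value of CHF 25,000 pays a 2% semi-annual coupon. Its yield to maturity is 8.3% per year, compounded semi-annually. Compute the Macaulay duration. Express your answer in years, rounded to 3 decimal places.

1.968 years

Periodic yield y = 0.0415. Discount each cash flow and weight by its period:
  t   CF        PV=CF/(1+0.0415)^t    t·PV
  1       250.00       240.0384       240.0384
  2       250.00       230.4737       460.9475
  3       250.00       221.2902       663.8706
  4    25,250.00    21,459.7316    85,838.9263
  Σ                 22,151.5339    87,203.7828
Price P = Σ PV = 22,151.5339.
Macaulay duration = Σ(t·PV) / P = 87,203.7828 / 22,151.5339 = 3.93669 half-year periods.
In years: 3.93669 / 2 = 1.96835 years.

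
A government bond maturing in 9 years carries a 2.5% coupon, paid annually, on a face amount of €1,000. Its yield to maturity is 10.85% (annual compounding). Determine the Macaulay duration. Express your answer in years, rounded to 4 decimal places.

7.7827 years

Periodic yield y = 0.1085. Discount each cash flow and weight by its year:
  t   CF        PV=CF/(1+0.1085)^t    t·PV
  1        25.00        22.5530        22.5530
  2        25.00        20.3455        40.6910
  3        25.00        18.3541        55.0623
  4        25.00        16.5576        66.2304
  5        25.00        14.9369        74.6847
  6        25.00        13.4749        80.8495
  7        25.00        12.1560        85.0919
  8        25.00        10.9662        87.7292
  9     1,025.00       405.6043     3,650.4390
  Σ                    534.9485     4,163.3310
Price P = Σ PV = 534.9485.
Macaulay duration = Σ(t·PV) / P = 4,163.3310 / 534.9485 = 7.78268 years.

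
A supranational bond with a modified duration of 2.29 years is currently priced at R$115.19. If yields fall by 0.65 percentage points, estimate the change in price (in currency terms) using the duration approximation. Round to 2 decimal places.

Duration approximation: ΔP/P ≈ -D_mod · Δy = -2.29 × (-0.0065) = +0.014885.
ΔP ≈ 115.19 × (+0.014885) = +1.71460315.

+R$1.71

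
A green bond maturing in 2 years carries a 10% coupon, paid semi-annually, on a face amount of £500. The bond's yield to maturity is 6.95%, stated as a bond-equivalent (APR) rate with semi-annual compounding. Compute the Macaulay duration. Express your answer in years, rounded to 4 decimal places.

Periodic yield y = 0.03475. Discount each cash flow and weight by its period:
  t   CF        PV=CF/(1+0.03475)^t    t·PV
  1        25.00        24.1604        24.1604
  2        25.00        23.3490        46.6981
  3        25.00        22.5649        67.6947
  4       525.00       457.9495     1,831.7979
  Σ                    528.0239     1,970.3512
Price P = Σ PV = 528.0239.
Macaulay duration = Σ(t·PV) / P = 1,970.3512 / 528.0239 = 3.73156 half-year periods.
In years: 3.73156 / 2 = 1.86578 years.

1.8658 years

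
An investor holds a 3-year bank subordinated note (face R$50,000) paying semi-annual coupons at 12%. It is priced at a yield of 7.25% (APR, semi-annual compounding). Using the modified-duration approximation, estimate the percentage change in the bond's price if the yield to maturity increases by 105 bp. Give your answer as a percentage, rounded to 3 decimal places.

-2.667%

Periodic yield y = 0.03625. Modified duration first:
  t   CF        PV=CF/(1+0.03625)^t    t·PV
  1     3,000.00     2,895.0543     2,895.0543
  2     3,000.00     2,793.7798     5,587.5595
  3     3,000.00     2,696.0480     8,088.1441
  4     3,000.00     2,601.7351    10,406.9405
  5     3,000.00     2,510.7215    12,553.6074
  6    53,000.00    42,804.4192   256,826.5150
  Σ                 56,301.7578   296,357.8207
P = 56,301.7578; D_Mac = 5.26374 half-year periods = 2.63187 yrs; D_mod = 2.63187/(1+0.03625) = 2.53980 yrs.
ΔP/P ≈ -D_mod · Δy = -2.53980 × (+0.0105) = -0.026668 = -2.6668%.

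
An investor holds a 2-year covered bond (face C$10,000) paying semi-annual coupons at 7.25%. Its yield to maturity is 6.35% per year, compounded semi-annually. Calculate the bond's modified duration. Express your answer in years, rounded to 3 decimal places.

1.840 years

Periodic yield y = 0.03175. First find Macaulay duration:
  t   CF        PV=CF/(1+0.03175)^t    t·PV
  1       362.50       351.3448       351.3448
  2       362.50       340.5329       681.0658
  3       362.50       330.0537       990.1610
  4    10,362.50     9,144.6404    36,578.5617
  Σ                 10,166.5718    38,601.1333
P = 10,166.5718; Macaulay duration = 38,601.1333 / 10,166.5718 = 3.79687 half-year periods = 1.89843 years.
Modified duration = D_Mac / (1 + y) = 1.89843 / 1.03175 = 1.84001 years.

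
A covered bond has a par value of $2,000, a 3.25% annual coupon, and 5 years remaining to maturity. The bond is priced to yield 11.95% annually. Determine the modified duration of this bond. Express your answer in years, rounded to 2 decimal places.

4.13 years

Periodic yield y = 0.1195. First find Macaulay duration:
  t   CF        PV=CF/(1+0.1195)^t    t·PV
  1        65.00        58.0616        58.0616
  2        65.00        51.8639       103.7278
  3        65.00        46.3277       138.9832
  4        65.00        41.3825       165.5301
  5     2,065.00     1,174.3554     5,871.7772
  Σ                  1,371.9912     6,338.0800
P = 1,371.9912; Macaulay duration = 6,338.0800 / 1,371.9912 = 4.61962 years.
Modified duration = D_Mac / (1 + y) = 4.61962 / 1.1195 = 4.12650 years.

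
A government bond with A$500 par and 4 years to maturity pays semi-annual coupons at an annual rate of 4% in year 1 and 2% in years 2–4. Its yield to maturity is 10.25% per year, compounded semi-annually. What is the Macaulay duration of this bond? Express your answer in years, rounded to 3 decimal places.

3.759 years

Periodic yield y = 0.05125. Discount each cash flow and weight by its period:
  t   CF        PV=CF/(1+0.05125)^t    t·PV
  1        10.00         9.5125         9.5125
  2        10.00         9.0487        18.0975
  3         5.00         4.3038        12.9114
  4         5.00         4.0940        16.3759
  5         5.00         3.8944        19.4720
  6         5.00         3.7045        22.2272
  7         5.00         3.5239        24.6675
  8       505.00       338.5660     2,708.5278
  Σ                    376.6478     2,831.7918
Price P = Σ PV = 376.6478.
Macaulay duration = Σ(t·PV) / P = 2,831.7918 / 376.6478 = 7.51841 half-year periods.
In years: 7.51841 / 2 = 3.75920 years.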